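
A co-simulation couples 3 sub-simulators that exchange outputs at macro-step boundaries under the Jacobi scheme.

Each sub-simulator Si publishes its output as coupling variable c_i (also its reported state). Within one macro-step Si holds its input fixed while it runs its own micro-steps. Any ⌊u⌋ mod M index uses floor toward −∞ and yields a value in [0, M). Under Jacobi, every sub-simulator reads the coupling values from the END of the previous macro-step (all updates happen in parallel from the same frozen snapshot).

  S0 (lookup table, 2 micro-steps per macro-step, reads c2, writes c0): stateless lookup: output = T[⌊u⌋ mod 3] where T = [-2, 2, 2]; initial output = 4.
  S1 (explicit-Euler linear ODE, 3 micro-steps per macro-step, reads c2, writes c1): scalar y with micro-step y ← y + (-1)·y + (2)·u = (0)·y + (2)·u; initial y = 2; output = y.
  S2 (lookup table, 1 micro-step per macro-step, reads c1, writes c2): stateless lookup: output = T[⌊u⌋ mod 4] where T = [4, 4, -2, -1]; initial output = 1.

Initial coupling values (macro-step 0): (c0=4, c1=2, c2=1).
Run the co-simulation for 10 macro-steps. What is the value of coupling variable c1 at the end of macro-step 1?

c1 at macro-step 1 = 2

macro 1: S0 reads c2=1 → after 2×micro: 2; S1 reads c2=1 → after 3×micro: 2; S2 reads c1=2 → after 1×micro: -2 ⇒ (c0=2, c1=2, c2=-2)
macro 2: S0 reads c2=-2 → after 2×micro: 2; S1 reads c2=-2 → after 3×micro: -4; S2 reads c1=2 → after 1×micro: -2 ⇒ (c0=2, c1=-4, c2=-2)
macro 3: S0 reads c2=-2 → after 2×micro: 2; S1 reads c2=-2 → after 3×micro: -4; S2 reads c1=-4 → after 1×micro: 4 ⇒ (c0=2, c1=-4, c2=4)
macro 4: S0 reads c2=4 → after 2×micro: 2; S1 reads c2=4 → after 3×micro: 8; S2 reads c1=-4 → after 1×micro: 4 ⇒ (c0=2, c1=8, c2=4)
macro 5: S0 reads c2=4 → after 2×micro: 2; S1 reads c2=4 → after 3×micro: 8; S2 reads c1=8 → after 1×micro: 4 ⇒ (c0=2, c1=8, c2=4)
macro 6: S0 reads c2=4 → after 2×micro: 2; S1 reads c2=4 → after 3×micro: 8; S2 reads c1=8 → after 1×micro: 4 ⇒ (c0=2, c1=8, c2=4)
macro 7: S0 reads c2=4 → after 2×micro: 2; S1 reads c2=4 → after 3×micro: 8; S2 reads c1=8 → after 1×micro: 4 ⇒ (c0=2, c1=8, c2=4)
macro 8: S0 reads c2=4 → after 2×micro: 2; S1 reads c2=4 → after 3×micro: 8; S2 reads c1=8 → after 1×micro: 4 ⇒ (c0=2, c1=8, c2=4)
macro 9: S0 reads c2=4 → after 2×micro: 2; S1 reads c2=4 → after 3×micro: 8; S2 reads c1=8 → after 1×micro: 4 ⇒ (c0=2, c1=8, c2=4)
macro 10: S0 reads c2=4 → after 2×micro: 2; S1 reads c2=4 → after 3×micro: 8; S2 reads c1=8 → after 1×micro: 4 ⇒ (c0=2, c1=8, c2=4)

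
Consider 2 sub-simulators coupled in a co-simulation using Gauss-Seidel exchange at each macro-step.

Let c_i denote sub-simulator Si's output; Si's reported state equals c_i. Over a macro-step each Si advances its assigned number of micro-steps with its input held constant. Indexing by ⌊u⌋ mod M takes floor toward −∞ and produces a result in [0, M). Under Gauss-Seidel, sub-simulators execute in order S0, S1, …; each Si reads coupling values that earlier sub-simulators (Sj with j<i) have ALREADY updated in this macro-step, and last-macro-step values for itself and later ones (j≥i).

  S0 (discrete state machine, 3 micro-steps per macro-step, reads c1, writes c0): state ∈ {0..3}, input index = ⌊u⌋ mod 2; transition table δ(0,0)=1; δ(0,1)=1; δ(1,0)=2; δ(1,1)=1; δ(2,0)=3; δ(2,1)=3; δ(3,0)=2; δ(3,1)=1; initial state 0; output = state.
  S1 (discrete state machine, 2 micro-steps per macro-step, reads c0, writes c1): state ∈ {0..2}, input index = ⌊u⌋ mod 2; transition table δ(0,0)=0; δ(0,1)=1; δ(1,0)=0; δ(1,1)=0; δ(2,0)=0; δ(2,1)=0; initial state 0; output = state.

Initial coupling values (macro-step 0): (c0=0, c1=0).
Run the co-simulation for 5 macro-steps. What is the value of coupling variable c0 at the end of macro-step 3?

c0 at macro-step 3 = 3

macro 1: S0 reads c1=0 → after 3×micro: 3; S1 reads c0=3 → after 2×micro: 0 ⇒ (c0=3, c1=0)
macro 2: S0 reads c1=0 → after 3×micro: 2; S1 reads c0=2 → after 2×micro: 0 ⇒ (c0=2, c1=0)
macro 3: S0 reads c1=0 → after 3×micro: 3; S1 reads c0=3 → after 2×micro: 0 ⇒ (c0=3, c1=0)
macro 4: S0 reads c1=0 → after 3×micro: 2; S1 reads c0=2 → after 2×micro: 0 ⇒ (c0=2, c1=0)
macro 5: S0 reads c1=0 → after 3×micro: 3; S1 reads c0=3 → after 2×micro: 0 ⇒ (c0=3, c1=0)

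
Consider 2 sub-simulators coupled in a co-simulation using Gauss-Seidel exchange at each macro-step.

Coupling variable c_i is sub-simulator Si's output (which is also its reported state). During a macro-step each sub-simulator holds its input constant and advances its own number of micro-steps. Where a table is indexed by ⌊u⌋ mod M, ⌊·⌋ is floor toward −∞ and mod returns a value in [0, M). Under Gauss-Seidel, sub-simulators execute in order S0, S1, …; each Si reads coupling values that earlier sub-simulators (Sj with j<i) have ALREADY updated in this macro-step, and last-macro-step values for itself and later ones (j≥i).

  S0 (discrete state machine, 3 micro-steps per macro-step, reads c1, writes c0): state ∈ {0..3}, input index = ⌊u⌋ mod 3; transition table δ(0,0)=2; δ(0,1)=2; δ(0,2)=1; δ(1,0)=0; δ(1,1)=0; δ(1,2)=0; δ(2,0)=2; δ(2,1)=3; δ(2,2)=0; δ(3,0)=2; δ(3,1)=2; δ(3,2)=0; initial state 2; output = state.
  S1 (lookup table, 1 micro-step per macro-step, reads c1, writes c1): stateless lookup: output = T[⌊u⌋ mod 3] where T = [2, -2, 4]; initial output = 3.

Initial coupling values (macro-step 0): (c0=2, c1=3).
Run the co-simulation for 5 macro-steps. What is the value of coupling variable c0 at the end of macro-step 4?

c0 at macro-step 4 = 3

macro 1: S0 reads c1=3 → after 3×micro: 2; S1 reads c1=3 → after 1×micro: 2 ⇒ (c0=2, c1=2)
macro 2: S0 reads c1=2 → after 3×micro: 0; S1 reads c1=2 → after 1×micro: 4 ⇒ (c0=0, c1=4)
macro 3: S0 reads c1=4 → after 3×micro: 2; S1 reads c1=4 → after 1×micro: -2 ⇒ (c0=2, c1=-2)
macro 4: S0 reads c1=-2 → after 3×micro: 3; S1 reads c1=-2 → after 1×micro: -2 ⇒ (c0=3, c1=-2)
macro 5: S0 reads c1=-2 → after 3×micro: 2; S1 reads c1=-2 → after 1×micro: -2 ⇒ (c0=2, c1=-2)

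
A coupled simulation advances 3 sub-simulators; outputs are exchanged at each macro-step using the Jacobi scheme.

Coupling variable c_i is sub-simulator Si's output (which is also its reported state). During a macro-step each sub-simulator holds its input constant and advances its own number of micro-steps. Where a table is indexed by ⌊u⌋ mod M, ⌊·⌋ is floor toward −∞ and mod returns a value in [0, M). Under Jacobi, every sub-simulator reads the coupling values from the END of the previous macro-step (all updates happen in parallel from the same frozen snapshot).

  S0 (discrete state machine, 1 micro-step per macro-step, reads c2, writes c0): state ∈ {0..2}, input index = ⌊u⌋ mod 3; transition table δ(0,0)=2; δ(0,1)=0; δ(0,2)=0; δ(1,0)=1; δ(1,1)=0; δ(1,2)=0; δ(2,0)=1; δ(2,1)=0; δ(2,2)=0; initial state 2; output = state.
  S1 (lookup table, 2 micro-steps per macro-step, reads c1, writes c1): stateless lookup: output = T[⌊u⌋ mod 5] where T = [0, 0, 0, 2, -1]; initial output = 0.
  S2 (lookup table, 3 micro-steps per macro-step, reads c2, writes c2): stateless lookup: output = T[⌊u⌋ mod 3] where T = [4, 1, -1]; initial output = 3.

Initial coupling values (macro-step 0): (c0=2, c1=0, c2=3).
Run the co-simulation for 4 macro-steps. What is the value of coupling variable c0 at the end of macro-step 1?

c0 at macro-step 1 = 1

macro 1: S0 reads c2=3 → after 1×micro: 1; S1 reads c1=0 → after 2×micro: 0; S2 reads c2=3 → after 3×micro: 4 ⇒ (c0=1, c1=0, c2=4)
macro 2: S0 reads c2=4 → after 1×micro: 0; S1 reads c1=0 → after 2×micro: 0; S2 reads c2=4 → after 3×micro: 1 ⇒ (c0=0, c1=0, c2=1)
macro 3: S0 reads c2=1 → after 1×micro: 0; S1 reads c1=0 → after 2×micro: 0; S2 reads c2=1 → after 3×micro: 1 ⇒ (c0=0, c1=0, c2=1)
macro 4: S0 reads c2=1 → after 1×micro: 0; S1 reads c1=0 → after 2×micro: 0; S2 reads c2=1 → after 3×micro: 1 ⇒ (c0=0, c1=0, c2=1)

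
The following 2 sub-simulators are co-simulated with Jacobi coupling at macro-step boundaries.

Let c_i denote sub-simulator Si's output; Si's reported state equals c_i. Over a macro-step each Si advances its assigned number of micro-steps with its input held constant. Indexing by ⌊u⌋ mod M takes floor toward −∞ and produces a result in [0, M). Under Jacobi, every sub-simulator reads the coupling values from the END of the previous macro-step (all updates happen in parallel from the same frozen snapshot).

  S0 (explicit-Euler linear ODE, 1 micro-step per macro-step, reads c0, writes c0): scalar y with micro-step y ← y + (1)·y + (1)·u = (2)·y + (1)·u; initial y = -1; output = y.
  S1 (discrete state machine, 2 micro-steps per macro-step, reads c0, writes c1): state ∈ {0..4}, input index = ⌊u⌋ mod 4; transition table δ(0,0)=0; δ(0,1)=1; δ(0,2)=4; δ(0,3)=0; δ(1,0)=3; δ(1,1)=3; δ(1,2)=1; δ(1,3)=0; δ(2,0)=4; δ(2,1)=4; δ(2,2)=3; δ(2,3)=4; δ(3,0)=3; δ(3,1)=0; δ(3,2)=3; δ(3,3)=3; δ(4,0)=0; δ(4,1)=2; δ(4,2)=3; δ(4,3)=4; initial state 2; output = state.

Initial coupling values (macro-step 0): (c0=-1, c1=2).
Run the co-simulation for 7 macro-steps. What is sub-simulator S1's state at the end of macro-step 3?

S1 state at macro-step 3 = 4

macro 1: S0 reads c0=-1 → after 1×micro: -3; S1 reads c0=-1 → after 2×micro: 4 ⇒ (c0=-3, c1=4)
macro 2: S0 reads c0=-3 → after 1×micro: -9; S1 reads c0=-3 → after 2×micro: 4 ⇒ (c0=-9, c1=4)
macro 3: S0 reads c0=-9 → after 1×micro: -27; S1 reads c0=-9 → after 2×micro: 4 ⇒ (c0=-27, c1=4)
macro 4: S0 reads c0=-27 → after 1×micro: -81; S1 reads c0=-27 → after 2×micro: 4 ⇒ (c0=-81, c1=4)
macro 5: S0 reads c0=-81 → after 1×micro: -243; S1 reads c0=-81 → after 2×micro: 4 ⇒ (c0=-243, c1=4)
macro 6: S0 reads c0=-243 → after 1×micro: -729; S1 reads c0=-243 → after 2×micro: 4 ⇒ (c0=-729, c1=4)
macro 7: S0 reads c0=-729 → after 1×micro: -2187; S1 reads c0=-729 → after 2×micro: 4 ⇒ (c0=-2187, c1=4)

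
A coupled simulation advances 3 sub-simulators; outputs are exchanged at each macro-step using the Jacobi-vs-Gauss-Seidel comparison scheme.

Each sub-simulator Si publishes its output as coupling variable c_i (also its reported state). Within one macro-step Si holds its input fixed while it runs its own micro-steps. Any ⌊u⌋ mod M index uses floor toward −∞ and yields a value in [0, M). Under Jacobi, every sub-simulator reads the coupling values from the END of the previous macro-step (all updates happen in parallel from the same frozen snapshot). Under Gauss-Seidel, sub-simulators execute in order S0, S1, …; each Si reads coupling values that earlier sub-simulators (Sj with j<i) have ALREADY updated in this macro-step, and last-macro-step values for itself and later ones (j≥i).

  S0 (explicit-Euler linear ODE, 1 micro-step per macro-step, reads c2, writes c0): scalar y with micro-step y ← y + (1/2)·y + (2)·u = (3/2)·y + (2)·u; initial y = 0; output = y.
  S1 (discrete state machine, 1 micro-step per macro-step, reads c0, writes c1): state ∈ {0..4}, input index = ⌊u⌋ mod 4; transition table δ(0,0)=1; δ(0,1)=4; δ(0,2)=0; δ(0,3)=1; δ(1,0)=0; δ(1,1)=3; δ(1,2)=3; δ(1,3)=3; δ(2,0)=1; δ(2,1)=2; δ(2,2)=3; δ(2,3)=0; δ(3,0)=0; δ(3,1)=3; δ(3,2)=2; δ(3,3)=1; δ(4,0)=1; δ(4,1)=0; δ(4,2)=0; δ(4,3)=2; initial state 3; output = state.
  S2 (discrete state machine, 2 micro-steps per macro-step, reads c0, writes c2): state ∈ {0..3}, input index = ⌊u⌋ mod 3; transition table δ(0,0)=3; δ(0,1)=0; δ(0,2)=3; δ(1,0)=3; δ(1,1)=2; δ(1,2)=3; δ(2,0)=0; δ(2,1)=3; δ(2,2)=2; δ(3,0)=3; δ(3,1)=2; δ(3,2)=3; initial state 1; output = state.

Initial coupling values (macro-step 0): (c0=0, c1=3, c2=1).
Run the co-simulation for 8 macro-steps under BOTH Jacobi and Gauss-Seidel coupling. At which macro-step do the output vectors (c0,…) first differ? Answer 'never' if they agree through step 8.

first divergence at macro-step: 1

[Jacobi] macro 1: S0 reads c2=1 → after 1×micro: 2; S1 reads c0=0 → after 1×micro: 0; S2 reads c0=0 → after 2×micro: 3 ⇒ (c0=2, c1=0, c2=3)
[Jacobi] macro 2: S0 reads c2=3 → after 1×micro: 9; S1 reads c0=2 → after 1×micro: 0; S2 reads c0=2 → after 2×micro: 3 ⇒ (c0=9, c1=0, c2=3)
[Jacobi] macro 3: S0 reads c2=3 → after 1×micro: 39/2; S1 reads c0=9 → after 1×micro: 4; S2 reads c0=9 → after 2×micro: 3 ⇒ (c0=39/2, c1=4, c2=3)
[Jacobi] macro 4: S0 reads c2=3 → after 1×micro: 141/4; S1 reads c0=39/2 → after 1×micro: 2; S2 reads c0=39/2 → after 2×micro: 3 ⇒ (c0=141/4, c1=2, c2=3)
[Jacobi] macro 5: S0 reads c2=3 → after 1×micro: 471/8; S1 reads c0=141/4 → after 1×micro: 0; S2 reads c0=141/4 → after 2×micro: 3 ⇒ (c0=471/8, c1=0, c2=3)
[Jacobi] macro 6: S0 reads c2=3 → after 1×micro: 1509/16; S1 reads c0=471/8 → after 1×micro: 0; S2 reads c0=471/8 → after 2×micro: 3 ⇒ (c0=1509/16, c1=0, c2=3)
[Jacobi] macro 7: S0 reads c2=3 → after 1×micro: 4719/32; S1 reads c0=1509/16 → after 1×micro: 0; S2 reads c0=1509/16 → after 2×micro: 3 ⇒ (c0=4719/32, c1=0, c2=3)
[Jacobi] macro 8: S0 reads c2=3 → after 1×micro: 14541/64; S1 reads c0=4719/32 → after 1×micro: 1; S2 reads c0=4719/32 → after 2×micro: 3 ⇒ (c0=14541/64, c1=1, c2=3)
[Gauss-Seidel] macro 1: S0 reads c2=1 → after 1×micro: 2; S1 reads c0=2 → after 1×micro: 2; S2 reads c0=2 → after 2×micro: 3 ⇒ (c0=2, c1=2, c2=3)
[Gauss-Seidel] macro 2: S0 reads c2=3 → after 1×micro: 9; S1 reads c0=9 → after 1×micro: 2; S2 reads c0=9 → after 2×micro: 3 ⇒ (c0=9, c1=2, c2=3)
[Gauss-Seidel] macro 3: S0 reads c2=3 → after 1×micro: 39/2; S1 reads c0=39/2 → after 1×micro: 0; S2 reads c0=39/2 → after 2×micro: 3 ⇒ (c0=39/2, c1=0, c2=3)
[Gauss-Seidel] macro 4: S0 reads c2=3 → after 1×micro: 141/4; S1 reads c0=141/4 → after 1×micro: 1; S2 reads c0=141/4 → after 2×micro: 3 ⇒ (c0=141/4, c1=1, c2=3)
[Gauss-Seidel] macro 5: S0 reads c2=3 → after 1×micro: 471/8; S1 reads c0=471/8 → after 1×micro: 3; S2 reads c0=471/8 → after 2×micro: 3 ⇒ (c0=471/8, c1=3, c2=3)
[Gauss-Seidel] macro 6: S0 reads c2=3 → after 1×micro: 1509/16; S1 reads c0=1509/16 → after 1×micro: 2; S2 reads c0=1509/16 → after 2×micro: 3 ⇒ (c0=1509/16, c1=2, c2=3)
[Gauss-Seidel] macro 7: S0 reads c2=3 → after 1×micro: 4719/32; S1 reads c0=4719/32 → after 1×micro: 0; S2 reads c0=4719/32 → after 2×micro: 3 ⇒ (c0=4719/32, c1=0, c2=3)
[Gauss-Seidel] macro 8: S0 reads c2=3 → after 1×micro: 14541/64; S1 reads c0=14541/64 → after 1×micro: 1; S2 reads c0=14541/64 → after 2×micro: 3 ⇒ (c0=14541/64, c1=1, c2=3)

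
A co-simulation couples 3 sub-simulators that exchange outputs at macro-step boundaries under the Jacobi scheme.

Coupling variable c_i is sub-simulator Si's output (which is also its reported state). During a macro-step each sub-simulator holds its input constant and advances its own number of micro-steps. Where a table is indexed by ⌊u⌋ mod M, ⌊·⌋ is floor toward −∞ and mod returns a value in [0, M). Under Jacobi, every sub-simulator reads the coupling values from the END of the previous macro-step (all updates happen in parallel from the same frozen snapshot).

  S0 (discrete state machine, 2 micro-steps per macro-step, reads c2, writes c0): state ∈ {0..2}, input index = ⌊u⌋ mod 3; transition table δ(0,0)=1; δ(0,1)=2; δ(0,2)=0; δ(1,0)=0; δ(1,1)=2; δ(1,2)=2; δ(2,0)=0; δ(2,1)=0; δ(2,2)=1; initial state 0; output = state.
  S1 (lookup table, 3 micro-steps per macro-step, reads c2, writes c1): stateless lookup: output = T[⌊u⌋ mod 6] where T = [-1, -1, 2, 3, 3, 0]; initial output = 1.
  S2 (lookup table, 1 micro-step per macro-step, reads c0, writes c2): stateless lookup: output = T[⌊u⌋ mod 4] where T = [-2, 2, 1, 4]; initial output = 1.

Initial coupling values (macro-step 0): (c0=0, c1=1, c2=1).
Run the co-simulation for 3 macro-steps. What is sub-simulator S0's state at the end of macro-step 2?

macro 1: S0 reads c2=1 → after 2×micro: 0; S1 reads c2=1 → after 3×micro: -1; S2 reads c0=0 → after 1×micro: -2 ⇒ (c0=0, c1=-1, c2=-2)
macro 2: S0 reads c2=-2 → after 2×micro: 0; S1 reads c2=-2 → after 3×micro: 3; S2 reads c0=0 → after 1×micro: -2 ⇒ (c0=0, c1=3, c2=-2)
macro 3: S0 reads c2=-2 → after 2×micro: 0; S1 reads c2=-2 → after 3×micro: 3; S2 reads c0=0 → after 1×micro: -2 ⇒ (c0=0, c1=3, c2=-2)

S0 state at macro-step 2 = 0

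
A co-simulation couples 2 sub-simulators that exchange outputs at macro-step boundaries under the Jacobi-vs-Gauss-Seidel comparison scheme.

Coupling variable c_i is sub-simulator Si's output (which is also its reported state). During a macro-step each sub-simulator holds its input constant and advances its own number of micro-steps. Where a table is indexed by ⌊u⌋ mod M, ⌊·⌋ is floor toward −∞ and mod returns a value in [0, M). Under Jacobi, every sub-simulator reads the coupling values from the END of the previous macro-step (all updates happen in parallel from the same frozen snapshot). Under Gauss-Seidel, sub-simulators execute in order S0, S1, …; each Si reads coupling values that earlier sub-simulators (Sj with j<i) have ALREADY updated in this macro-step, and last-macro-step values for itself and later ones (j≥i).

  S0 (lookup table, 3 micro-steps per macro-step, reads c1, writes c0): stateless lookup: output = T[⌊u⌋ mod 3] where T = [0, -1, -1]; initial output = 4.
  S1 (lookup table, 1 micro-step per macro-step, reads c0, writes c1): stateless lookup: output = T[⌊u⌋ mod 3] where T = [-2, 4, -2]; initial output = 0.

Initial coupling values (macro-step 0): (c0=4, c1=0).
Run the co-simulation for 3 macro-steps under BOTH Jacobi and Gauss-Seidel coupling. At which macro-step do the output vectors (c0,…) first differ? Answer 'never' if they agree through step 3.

first divergence at macro-step: 1

[Jacobi] macro 1: S0 reads c1=0 → after 3×micro: 0; S1 reads c0=4 → after 1×micro: 4 ⇒ (c0=0, c1=4)
[Jacobi] macro 2: S0 reads c1=4 → after 3×micro: -1; S1 reads c0=0 → after 1×micro: -2 ⇒ (c0=-1, c1=-2)
[Jacobi] macro 3: S0 reads c1=-2 → after 3×micro: -1; S1 reads c0=-1 → after 1×micro: -2 ⇒ (c0=-1, c1=-2)
[Gauss-Seidel] macro 1: S0 reads c1=0 → after 3×micro: 0; S1 reads c0=0 → after 1×micro: -2 ⇒ (c0=0, c1=-2)
[Gauss-Seidel] macro 2: S0 reads c1=-2 → after 3×micro: -1; S1 reads c0=-1 → after 1×micro: -2 ⇒ (c0=-1, c1=-2)
[Gauss-Seidel] macro 3: S0 reads c1=-2 → after 3×micro: -1; S1 reads c0=-1 → after 1×micro: -2 ⇒ (c0=-1, c1=-2)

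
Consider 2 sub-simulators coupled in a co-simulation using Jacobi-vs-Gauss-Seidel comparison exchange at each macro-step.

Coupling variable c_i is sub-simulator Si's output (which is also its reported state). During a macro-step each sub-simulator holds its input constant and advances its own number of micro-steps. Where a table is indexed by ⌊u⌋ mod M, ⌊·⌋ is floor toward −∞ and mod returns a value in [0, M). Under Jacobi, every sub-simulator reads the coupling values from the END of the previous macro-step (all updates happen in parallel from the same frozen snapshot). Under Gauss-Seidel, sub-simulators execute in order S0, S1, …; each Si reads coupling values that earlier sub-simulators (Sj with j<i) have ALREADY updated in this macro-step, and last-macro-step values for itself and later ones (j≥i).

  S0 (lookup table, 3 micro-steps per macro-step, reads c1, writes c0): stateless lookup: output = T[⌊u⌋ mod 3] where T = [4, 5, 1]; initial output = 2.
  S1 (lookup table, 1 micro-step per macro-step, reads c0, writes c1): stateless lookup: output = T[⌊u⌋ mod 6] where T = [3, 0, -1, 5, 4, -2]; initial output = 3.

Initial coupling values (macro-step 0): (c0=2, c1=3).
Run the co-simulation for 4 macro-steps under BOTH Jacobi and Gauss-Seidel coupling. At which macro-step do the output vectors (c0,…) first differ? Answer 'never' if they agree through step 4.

first divergence at macro-step: 1

[Jacobi] macro 1: S0 reads c1=3 → after 3×micro: 4; S1 reads c0=2 → after 1×micro: -1 ⇒ (c0=4, c1=-1)
[Jacobi] macro 2: S0 reads c1=-1 → after 3×micro: 1; S1 reads c0=4 → after 1×micro: 4 ⇒ (c0=1, c1=4)
[Jacobi] macro 3: S0 reads c1=4 → after 3×micro: 5; S1 reads c0=1 → after 1×micro: 0 ⇒ (c0=5, c1=0)
[Jacobi] macro 4: S0 reads c1=0 → after 3×micro: 4; S1 reads c0=5 → after 1×micro: -2 ⇒ (c0=4, c1=-2)
[Gauss-Seidel] macro 1: S0 reads c1=3 → after 3×micro: 4; S1 reads c0=4 → after 1×micro: 4 ⇒ (c0=4, c1=4)
[Gauss-Seidel] macro 2: S0 reads c1=4 → after 3×micro: 5; S1 reads c0=5 → after 1×micro: -2 ⇒ (c0=5, c1=-2)
[Gauss-Seidel] macro 3: S0 reads c1=-2 → after 3×micro: 5; S1 reads c0=5 → after 1×micro: -2 ⇒ (c0=5, c1=-2)
[Gauss-Seidel] macro 4: S0 reads c1=-2 → after 3×micro: 5; S1 reads c0=5 → after 1×micro: -2 ⇒ (c0=5, c1=-2)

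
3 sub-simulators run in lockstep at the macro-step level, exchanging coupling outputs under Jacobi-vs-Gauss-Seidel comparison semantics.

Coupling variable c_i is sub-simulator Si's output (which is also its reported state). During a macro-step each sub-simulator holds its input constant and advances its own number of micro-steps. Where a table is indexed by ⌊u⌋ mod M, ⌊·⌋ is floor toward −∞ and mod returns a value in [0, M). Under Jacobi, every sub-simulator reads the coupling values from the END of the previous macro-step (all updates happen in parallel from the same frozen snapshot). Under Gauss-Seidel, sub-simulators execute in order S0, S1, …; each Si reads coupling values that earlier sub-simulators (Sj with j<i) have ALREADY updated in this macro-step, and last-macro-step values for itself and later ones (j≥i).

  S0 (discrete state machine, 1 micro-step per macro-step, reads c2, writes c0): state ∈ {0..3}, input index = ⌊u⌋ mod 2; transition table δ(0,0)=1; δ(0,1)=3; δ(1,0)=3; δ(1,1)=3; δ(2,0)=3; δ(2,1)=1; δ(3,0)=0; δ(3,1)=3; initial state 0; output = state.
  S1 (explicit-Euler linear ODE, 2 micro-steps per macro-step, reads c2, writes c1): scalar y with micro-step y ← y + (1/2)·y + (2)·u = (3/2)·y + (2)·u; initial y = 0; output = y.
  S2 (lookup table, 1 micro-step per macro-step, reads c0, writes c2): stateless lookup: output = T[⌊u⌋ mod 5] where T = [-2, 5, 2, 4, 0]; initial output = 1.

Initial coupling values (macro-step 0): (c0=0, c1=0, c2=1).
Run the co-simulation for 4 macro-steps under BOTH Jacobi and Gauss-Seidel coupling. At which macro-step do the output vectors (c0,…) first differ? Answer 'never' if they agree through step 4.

[Jacobi] macro 1: S0 reads c2=1 → after 1×micro: 3; S1 reads c2=1 → after 2×micro: 5; S2 reads c0=0 → after 1×micro: -2 ⇒ (c0=3, c1=5, c2=-2)
[Jacobi] macro 2: S0 reads c2=-2 → after 1×micro: 0; S1 reads c2=-2 → after 2×micro: 5/4; S2 reads c0=3 → after 1×micro: 4 ⇒ (c0=0, c1=5/4, c2=4)
[Jacobi] macro 3: S0 reads c2=4 → after 1×micro: 1; S1 reads c2=4 → after 2×micro: 365/16; S2 reads c0=0 → after 1×micro: -2 ⇒ (c0=1, c1=365/16, c2=-2)
[Jacobi] macro 4: S0 reads c2=-2 → after 1×micro: 3; S1 reads c2=-2 → after 2×micro: 2645/64; S2 reads c0=1 → after 1×micro: 5 ⇒ (c0=3, c1=2645/64, c2=5)
[Gauss-Seidel] macro 1: S0 reads c2=1 → after 1×micro: 3; S1 reads c2=1 → after 2×micro: 5; S2 reads c0=3 → after 1×micro: 4 ⇒ (c0=3, c1=5, c2=4)
[Gauss-Seidel] macro 2: S0 reads c2=4 → after 1×micro: 0; S1 reads c2=4 → after 2×micro: 125/4; S2 reads c0=0 → after 1×micro: -2 ⇒ (c0=0, c1=125/4, c2=-2)
[Gauss-Seidel] macro 3: S0 reads c2=-2 → after 1×micro: 1; S1 reads c2=-2 → after 2×micro: 965/16; S2 reads c0=1 → after 1×micro: 5 ⇒ (c0=1, c1=965/16, c2=5)
[Gauss-Seidel] macro 4: S0 reads c2=5 → after 1×micro: 3; S1 reads c2=5 → after 2×micro: 10285/64; S2 reads c0=3 → after 1×micro: 4 ⇒ (c0=3, c1=10285/64, c2=4)

first divergence at macro-step: 1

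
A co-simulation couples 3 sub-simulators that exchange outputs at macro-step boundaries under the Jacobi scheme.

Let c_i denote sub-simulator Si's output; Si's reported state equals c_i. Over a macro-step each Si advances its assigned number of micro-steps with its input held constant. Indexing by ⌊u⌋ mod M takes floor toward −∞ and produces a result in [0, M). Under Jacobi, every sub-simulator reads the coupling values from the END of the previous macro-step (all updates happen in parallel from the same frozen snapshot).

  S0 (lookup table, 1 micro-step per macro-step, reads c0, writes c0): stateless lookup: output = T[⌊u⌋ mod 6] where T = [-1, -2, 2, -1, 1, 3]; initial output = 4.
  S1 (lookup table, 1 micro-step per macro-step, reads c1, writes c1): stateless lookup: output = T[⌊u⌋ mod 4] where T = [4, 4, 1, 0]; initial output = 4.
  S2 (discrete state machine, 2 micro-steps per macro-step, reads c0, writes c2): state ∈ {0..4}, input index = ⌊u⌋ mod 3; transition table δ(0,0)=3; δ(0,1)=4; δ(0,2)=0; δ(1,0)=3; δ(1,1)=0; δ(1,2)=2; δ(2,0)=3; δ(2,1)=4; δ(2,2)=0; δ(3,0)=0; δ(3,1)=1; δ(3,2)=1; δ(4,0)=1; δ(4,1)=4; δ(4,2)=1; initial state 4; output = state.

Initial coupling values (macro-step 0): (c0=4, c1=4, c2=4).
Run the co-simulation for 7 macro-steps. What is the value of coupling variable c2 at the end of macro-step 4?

c2 at macro-step 4 = 4

macro 1: S0 reads c0=4 → after 1×micro: 1; S1 reads c1=4 → after 1×micro: 4; S2 reads c0=4 → after 2×micro: 4 ⇒ (c0=1, c1=4, c2=4)
macro 2: S0 reads c0=1 → after 1×micro: -2; S1 reads c1=4 → after 1×micro: 4; S2 reads c0=1 → after 2×micro: 4 ⇒ (c0=-2, c1=4, c2=4)
macro 3: S0 reads c0=-2 → after 1×micro: 1; S1 reads c1=4 → after 1×micro: 4; S2 reads c0=-2 → after 2×micro: 4 ⇒ (c0=1, c1=4, c2=4)
macro 4: S0 reads c0=1 → after 1×micro: -2; S1 reads c1=4 → after 1×micro: 4; S2 reads c0=1 → after 2×micro: 4 ⇒ (c0=-2, c1=4, c2=4)
macro 5: S0 reads c0=-2 → after 1×micro: 1; S1 reads c1=4 → after 1×micro: 4; S2 reads c0=-2 → after 2×micro: 4 ⇒ (c0=1, c1=4, c2=4)
macro 6: S0 reads c0=1 → after 1×micro: -2; S1 reads c1=4 → after 1×micro: 4; S2 reads c0=1 → after 2×micro: 4 ⇒ (c0=-2, c1=4, c2=4)
macro 7: S0 reads c0=-2 → after 1×micro: 1; S1 reads c1=4 → after 1×micro: 4; S2 reads c0=-2 → after 2×micro: 4 ⇒ (c0=1, c1=4, c2=4)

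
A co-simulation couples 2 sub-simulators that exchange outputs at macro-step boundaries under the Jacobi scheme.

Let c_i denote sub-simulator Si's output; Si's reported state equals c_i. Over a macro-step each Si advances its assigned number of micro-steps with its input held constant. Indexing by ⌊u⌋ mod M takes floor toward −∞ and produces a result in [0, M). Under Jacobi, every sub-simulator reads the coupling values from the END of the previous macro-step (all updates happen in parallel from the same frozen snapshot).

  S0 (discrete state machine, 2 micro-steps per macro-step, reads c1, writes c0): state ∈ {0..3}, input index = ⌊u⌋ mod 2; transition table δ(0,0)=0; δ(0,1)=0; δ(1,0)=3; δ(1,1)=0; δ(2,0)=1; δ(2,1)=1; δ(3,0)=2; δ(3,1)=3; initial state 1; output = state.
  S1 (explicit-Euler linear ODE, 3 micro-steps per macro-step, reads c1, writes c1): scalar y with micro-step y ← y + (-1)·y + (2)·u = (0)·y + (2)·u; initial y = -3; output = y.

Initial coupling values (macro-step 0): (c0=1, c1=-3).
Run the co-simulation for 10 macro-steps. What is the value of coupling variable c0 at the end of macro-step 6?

c0 at macro-step 6 = 0

macro 1: S0 reads c1=-3 → after 2×micro: 0; S1 reads c1=-3 → after 3×micro: -6 ⇒ (c0=0, c1=-6)
macro 2: S0 reads c1=-6 → after 2×micro: 0; S1 reads c1=-6 → after 3×micro: -12 ⇒ (c0=0, c1=-12)
macro 3: S0 reads c1=-12 → after 2×micro: 0; S1 reads c1=-12 → after 3×micro: -24 ⇒ (c0=0, c1=-24)
macro 4: S0 reads c1=-24 → after 2×micro: 0; S1 reads c1=-24 → after 3×micro: -48 ⇒ (c0=0, c1=-48)
macro 5: S0 reads c1=-48 → after 2×micro: 0; S1 reads c1=-48 → after 3×micro: -96 ⇒ (c0=0, c1=-96)
macro 6: S0 reads c1=-96 → after 2×micro: 0; S1 reads c1=-96 → after 3×micro: -192 ⇒ (c0=0, c1=-192)
macro 7: S0 reads c1=-192 → after 2×micro: 0; S1 reads c1=-192 → after 3×micro: -384 ⇒ (c0=0, c1=-384)
macro 8: S0 reads c1=-384 → after 2×micro: 0; S1 reads c1=-384 → after 3×micro: -768 ⇒ (c0=0, c1=-768)
macro 9: S0 reads c1=-768 → after 2×micro: 0; S1 reads c1=-768 → after 3×micro: -1536 ⇒ (c0=0, c1=-1536)
macro 10: S0 reads c1=-1536 → after 2×micro: 0; S1 reads c1=-1536 → after 3×micro: -3072 ⇒ (c0=0, c1=-3072)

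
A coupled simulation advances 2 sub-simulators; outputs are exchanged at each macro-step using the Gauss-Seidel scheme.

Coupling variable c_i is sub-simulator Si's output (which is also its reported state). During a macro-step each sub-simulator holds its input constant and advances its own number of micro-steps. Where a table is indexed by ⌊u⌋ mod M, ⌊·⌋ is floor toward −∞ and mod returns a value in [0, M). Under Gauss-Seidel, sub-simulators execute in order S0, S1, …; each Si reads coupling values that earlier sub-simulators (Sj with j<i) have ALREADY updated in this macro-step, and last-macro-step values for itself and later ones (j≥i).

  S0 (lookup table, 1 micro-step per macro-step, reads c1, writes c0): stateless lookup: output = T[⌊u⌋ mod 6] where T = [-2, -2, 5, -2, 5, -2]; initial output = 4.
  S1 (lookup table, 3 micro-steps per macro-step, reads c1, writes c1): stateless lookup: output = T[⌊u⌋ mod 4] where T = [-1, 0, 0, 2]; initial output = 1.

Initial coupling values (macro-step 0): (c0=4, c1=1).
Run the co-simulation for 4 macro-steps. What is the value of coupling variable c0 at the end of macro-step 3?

c0 at macro-step 3 = -2

macro 1: S0 reads c1=1 → after 1×micro: -2; S1 reads c1=1 → after 3×micro: 0 ⇒ (c0=-2, c1=0)
macro 2: S0 reads c1=0 → after 1×micro: -2; S1 reads c1=0 → after 3×micro: -1 ⇒ (c0=-2, c1=-1)
macro 3: S0 reads c1=-1 → after 1×micro: -2; S1 reads c1=-1 → after 3×micro: 2 ⇒ (c0=-2, c1=2)
macro 4: S0 reads c1=2 → after 1×micro: 5; S1 reads c1=2 → after 3×micro: 0 ⇒ (c0=5, c1=0)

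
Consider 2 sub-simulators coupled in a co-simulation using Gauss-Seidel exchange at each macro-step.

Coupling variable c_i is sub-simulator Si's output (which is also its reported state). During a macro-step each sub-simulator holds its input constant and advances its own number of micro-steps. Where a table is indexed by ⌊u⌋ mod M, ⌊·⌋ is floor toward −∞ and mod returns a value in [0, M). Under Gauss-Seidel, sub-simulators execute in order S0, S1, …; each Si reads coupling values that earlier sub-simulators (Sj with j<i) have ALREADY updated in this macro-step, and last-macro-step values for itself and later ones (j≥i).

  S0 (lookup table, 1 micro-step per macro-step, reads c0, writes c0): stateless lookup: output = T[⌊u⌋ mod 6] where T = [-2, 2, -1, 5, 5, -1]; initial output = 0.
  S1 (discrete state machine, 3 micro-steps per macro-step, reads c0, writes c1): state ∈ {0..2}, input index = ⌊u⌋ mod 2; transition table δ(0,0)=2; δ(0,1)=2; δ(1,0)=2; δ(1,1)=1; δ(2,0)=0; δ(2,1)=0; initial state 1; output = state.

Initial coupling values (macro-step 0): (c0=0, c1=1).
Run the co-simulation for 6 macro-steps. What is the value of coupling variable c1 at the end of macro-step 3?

c1 at macro-step 3 = 2

macro 1: S0 reads c0=0 → after 1×micro: -2; S1 reads c0=-2 → after 3×micro: 2 ⇒ (c0=-2, c1=2)
macro 2: S0 reads c0=-2 → after 1×micro: 5; S1 reads c0=5 → after 3×micro: 0 ⇒ (c0=5, c1=0)
macro 3: S0 reads c0=5 → after 1×micro: -1; S1 reads c0=-1 → after 3×micro: 2 ⇒ (c0=-1, c1=2)
macro 4: S0 reads c0=-1 → after 1×micro: -1; S1 reads c0=-1 → after 3×micro: 0 ⇒ (c0=-1, c1=0)
macro 5: S0 reads c0=-1 → after 1×micro: -1; S1 reads c0=-1 → after 3×micro: 2 ⇒ (c0=-1, c1=2)
macro 6: S0 reads c0=-1 → after 1×micro: -1; S1 reads c0=-1 → after 3×micro: 0 ⇒ (c0=-1, c1=0)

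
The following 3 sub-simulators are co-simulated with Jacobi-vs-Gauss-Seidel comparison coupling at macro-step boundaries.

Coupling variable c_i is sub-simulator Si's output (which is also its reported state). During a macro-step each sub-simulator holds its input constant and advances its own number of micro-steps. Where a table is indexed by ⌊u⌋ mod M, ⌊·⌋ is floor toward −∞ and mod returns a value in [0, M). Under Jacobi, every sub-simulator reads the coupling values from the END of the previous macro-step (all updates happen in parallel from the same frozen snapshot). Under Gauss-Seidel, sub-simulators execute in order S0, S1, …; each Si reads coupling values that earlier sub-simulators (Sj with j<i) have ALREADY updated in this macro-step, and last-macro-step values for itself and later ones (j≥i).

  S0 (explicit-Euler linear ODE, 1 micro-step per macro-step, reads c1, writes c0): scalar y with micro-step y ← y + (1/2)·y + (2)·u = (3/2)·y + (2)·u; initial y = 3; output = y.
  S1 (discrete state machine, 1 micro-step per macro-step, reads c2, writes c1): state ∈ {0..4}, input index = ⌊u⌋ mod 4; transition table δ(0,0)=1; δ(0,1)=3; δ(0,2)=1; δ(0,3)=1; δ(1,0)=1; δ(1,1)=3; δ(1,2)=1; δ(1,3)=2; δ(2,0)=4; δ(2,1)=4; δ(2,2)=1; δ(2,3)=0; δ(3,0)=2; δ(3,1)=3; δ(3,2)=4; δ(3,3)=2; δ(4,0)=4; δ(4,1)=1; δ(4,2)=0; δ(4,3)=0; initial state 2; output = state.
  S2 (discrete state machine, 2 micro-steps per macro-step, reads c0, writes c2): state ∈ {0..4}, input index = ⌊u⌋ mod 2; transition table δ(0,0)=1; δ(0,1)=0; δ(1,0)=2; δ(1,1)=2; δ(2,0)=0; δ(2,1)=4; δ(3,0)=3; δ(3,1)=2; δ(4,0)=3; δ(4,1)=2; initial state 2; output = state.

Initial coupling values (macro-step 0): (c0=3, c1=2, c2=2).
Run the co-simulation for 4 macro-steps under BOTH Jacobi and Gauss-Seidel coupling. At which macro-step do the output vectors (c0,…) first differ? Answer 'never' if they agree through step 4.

first divergence at macro-step: 1

[Jacobi] macro 1: S0 reads c1=2 → after 1×micro: 17/2; S1 reads c2=2 → after 1×micro: 1; S2 reads c0=3 → after 2×micro: 2 ⇒ (c0=17/2, c1=1, c2=2)
[Jacobi] macro 2: S0 reads c1=1 → after 1×micro: 59/4; S1 reads c2=2 → after 1×micro: 1; S2 reads c0=17/2 → after 2×micro: 1 ⇒ (c0=59/4, c1=1, c2=1)
[Jacobi] macro 3: S0 reads c1=1 → after 1×micro: 193/8; S1 reads c2=1 → after 1×micro: 3; S2 reads c0=59/4 → after 2×micro: 0 ⇒ (c0=193/8, c1=3, c2=0)
[Jacobi] macro 4: S0 reads c1=3 → after 1×micro: 675/16; S1 reads c2=0 → after 1×micro: 2; S2 reads c0=193/8 → after 2×micro: 2 ⇒ (c0=675/16, c1=2, c2=2)
[Gauss-Seidel] macro 1: S0 reads c1=2 → after 1×micro: 17/2; S1 reads c2=2 → after 1×micro: 1; S2 reads c0=17/2 → after 2×micro: 1 ⇒ (c0=17/2, c1=1, c2=1)
[Gauss-Seidel] macro 2: S0 reads c1=1 → after 1×micro: 59/4; S1 reads c2=1 → after 1×micro: 3; S2 reads c0=59/4 → after 2×micro: 0 ⇒ (c0=59/4, c1=3, c2=0)
[Gauss-Seidel] macro 3: S0 reads c1=3 → after 1×micro: 225/8; S1 reads c2=0 → after 1×micro: 2; S2 reads c0=225/8 → after 2×micro: 2 ⇒ (c0=225/8, c1=2, c2=2)
[Gauss-Seidel] macro 4: S0 reads c1=2 → after 1×micro: 739/16; S1 reads c2=2 → after 1×micro: 1; S2 reads c0=739/16 → after 2×micro: 1 ⇒ (c0=739/16, c1=1, c2=1)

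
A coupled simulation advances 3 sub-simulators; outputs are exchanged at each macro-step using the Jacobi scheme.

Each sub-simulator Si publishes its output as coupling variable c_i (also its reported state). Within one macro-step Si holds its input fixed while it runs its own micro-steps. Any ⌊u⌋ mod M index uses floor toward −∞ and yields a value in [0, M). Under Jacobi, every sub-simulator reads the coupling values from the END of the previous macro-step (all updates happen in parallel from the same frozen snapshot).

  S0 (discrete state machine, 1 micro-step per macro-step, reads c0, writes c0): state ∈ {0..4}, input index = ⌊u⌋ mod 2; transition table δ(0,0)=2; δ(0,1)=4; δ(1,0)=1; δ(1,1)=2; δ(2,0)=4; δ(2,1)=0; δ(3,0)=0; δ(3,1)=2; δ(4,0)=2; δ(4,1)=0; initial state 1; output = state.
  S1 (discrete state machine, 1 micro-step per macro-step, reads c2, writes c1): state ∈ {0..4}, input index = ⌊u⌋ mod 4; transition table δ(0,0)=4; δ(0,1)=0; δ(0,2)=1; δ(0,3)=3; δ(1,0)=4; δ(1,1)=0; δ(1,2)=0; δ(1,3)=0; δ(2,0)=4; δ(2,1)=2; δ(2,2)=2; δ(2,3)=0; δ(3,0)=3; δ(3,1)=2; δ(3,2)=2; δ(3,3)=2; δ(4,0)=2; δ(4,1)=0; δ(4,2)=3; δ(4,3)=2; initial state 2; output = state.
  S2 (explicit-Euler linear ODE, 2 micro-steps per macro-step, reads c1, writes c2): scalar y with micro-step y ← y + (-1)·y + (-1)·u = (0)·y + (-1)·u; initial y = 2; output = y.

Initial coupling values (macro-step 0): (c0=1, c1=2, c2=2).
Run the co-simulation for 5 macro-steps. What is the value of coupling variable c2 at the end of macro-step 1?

macro 1: S0 reads c0=1 → after 1×micro: 2; S1 reads c2=2 → after 1×micro: 2; S2 reads c1=2 → after 2×micro: -2 ⇒ (c0=2, c1=2, c2=-2)
macro 2: S0 reads c0=2 → after 1×micro: 4; S1 reads c2=-2 → after 1×micro: 2; S2 reads c1=2 → after 2×micro: -2 ⇒ (c0=4, c1=2, c2=-2)
macro 3: S0 reads c0=4 → after 1×micro: 2; S1 reads c2=-2 → after 1×micro: 2; S2 reads c1=2 → after 2×micro: -2 ⇒ (c0=2, c1=2, c2=-2)
macro 4: S0 reads c0=2 → after 1×micro: 4; S1 reads c2=-2 → after 1×micro: 2; S2 reads c1=2 → after 2×micro: -2 ⇒ (c0=4, c1=2, c2=-2)
macro 5: S0 reads c0=4 → after 1×micro: 2; S1 reads c2=-2 → after 1×micro: 2; S2 reads c1=2 → after 2×micro: -2 ⇒ (c0=2, c1=2, c2=-2)

c2 at macro-step 1 = -2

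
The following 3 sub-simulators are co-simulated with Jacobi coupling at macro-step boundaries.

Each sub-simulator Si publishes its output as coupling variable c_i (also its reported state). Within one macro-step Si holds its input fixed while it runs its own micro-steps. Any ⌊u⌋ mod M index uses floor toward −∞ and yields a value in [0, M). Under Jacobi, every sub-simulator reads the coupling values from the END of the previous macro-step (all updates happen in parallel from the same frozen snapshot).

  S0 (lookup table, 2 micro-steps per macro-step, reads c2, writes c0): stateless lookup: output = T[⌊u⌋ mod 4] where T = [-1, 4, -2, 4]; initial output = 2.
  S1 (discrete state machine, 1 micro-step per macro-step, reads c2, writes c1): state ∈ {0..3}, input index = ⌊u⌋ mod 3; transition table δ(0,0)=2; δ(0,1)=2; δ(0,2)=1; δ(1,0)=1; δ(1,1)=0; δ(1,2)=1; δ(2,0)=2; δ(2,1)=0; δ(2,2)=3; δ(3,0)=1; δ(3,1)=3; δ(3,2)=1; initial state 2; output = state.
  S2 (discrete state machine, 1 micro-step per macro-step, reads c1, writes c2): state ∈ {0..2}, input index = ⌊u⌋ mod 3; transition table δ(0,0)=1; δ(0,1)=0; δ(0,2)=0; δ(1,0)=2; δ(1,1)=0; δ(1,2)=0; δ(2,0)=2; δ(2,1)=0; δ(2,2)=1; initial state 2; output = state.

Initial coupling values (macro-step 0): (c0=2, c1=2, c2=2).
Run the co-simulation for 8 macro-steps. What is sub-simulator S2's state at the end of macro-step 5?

S2 state at macro-step 5 = 0

macro 1: S0 reads c2=2 → after 2×micro: -2; S1 reads c2=2 → after 1×micro: 3; S2 reads c1=2 → after 1×micro: 1 ⇒ (c0=-2, c1=3, c2=1)
macro 2: S0 reads c2=1 → after 2×micro: 4; S1 reads c2=1 → after 1×micro: 3; S2 reads c1=3 → after 1×micro: 2 ⇒ (c0=4, c1=3, c2=2)
macro 3: S0 reads c2=2 → after 2×micro: -2; S1 reads c2=2 → after 1×micro: 1; S2 reads c1=3 → after 1×micro: 2 ⇒ (c0=-2, c1=1, c2=2)
macro 4: S0 reads c2=2 → after 2×micro: -2; S1 reads c2=2 → after 1×micro: 1; S2 reads c1=1 → after 1×micro: 0 ⇒ (c0=-2, c1=1, c2=0)
macro 5: S0 reads c2=0 → after 2×micro: -1; S1 reads c2=0 → after 1×micro: 1; S2 reads c1=1 → after 1×micro: 0 ⇒ (c0=-1, c1=1, c2=0)
macro 6: S0 reads c2=0 → after 2×micro: -1; S1 reads c2=0 → after 1×micro: 1; S2 reads c1=1 → after 1×micro: 0 ⇒ (c0=-1, c1=1, c2=0)
macro 7: S0 reads c2=0 → after 2×micro: -1; S1 reads c2=0 → after 1×micro: 1; S2 reads c1=1 → after 1×micro: 0 ⇒ (c0=-1, c1=1, c2=0)
macro 8: S0 reads c2=0 → after 2×micro: -1; S1 reads c2=0 → after 1×micro: 1; S2 reads c1=1 → after 1×micro: 0 ⇒ (c0=-1, c1=1, c2=0)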